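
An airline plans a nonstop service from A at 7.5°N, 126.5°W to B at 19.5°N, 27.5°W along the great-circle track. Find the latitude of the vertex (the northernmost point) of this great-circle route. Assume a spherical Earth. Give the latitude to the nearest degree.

≈ 22°N

The great circle lies in the plane with unit normal n̂ = (p₁ × p₂)/|p₁ × p₂|.
Here n̂_z ≈ +0.928; the vertex latitude is φ_max = arccos|n̂_z| ≈ 21.9°.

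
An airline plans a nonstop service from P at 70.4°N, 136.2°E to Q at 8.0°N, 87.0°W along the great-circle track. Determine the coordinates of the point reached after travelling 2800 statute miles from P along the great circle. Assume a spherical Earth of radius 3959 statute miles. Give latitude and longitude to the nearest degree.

≈ 61°N, 110°W

From cos δ = sin φ₁ sin φ₂ + cos φ₁ cos φ₂ cos Δλ, the central angle is δ ≈ 1.682 rad (96.4°). The total great-circle distance is δ·R ≈ 1.682 × 3959 ≈ 6659 mi, so the target fraction is f = 2800/6659 ≈ 0.420.
Interpolate at f ≈ 0.420 with slerp weights a = sin((1−f)δ)/sin δ ≈ 0.833, b = sin(fδ)/sin δ ≈ 0.654.
p = a·p₁ + b·p₂ ≈ (-0.168, -0.453, 0.875); φ = arcsin(p_z) ≈ 61.10°, λ = atan2(p_y, p_x) ≈ -110.31°.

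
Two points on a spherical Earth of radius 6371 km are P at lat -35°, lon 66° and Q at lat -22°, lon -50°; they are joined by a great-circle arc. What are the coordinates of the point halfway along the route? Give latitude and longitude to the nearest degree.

≈ lat -46°, lon 2°

Convert each endpoint to a unit vector on the sphere (x = cos φ cos λ, y = cos φ sin λ, z = sin φ).
The central angle between the endpoints is δ = arccos(p₁·p₂) ≈ 1.689 rad (96.8°).
Interpolate at f = 1/2 with slerp weights a = sin((1−f)δ)/sin δ ≈ 0.753, b = sin(fδ)/sin δ ≈ 0.753.
p = a·p₁ + b·p₂ ≈ (0.700, 0.029, -0.714); φ = arcsin(p_z) ≈ -45.56°, λ = atan2(p_y, p_x) ≈ 2.35°.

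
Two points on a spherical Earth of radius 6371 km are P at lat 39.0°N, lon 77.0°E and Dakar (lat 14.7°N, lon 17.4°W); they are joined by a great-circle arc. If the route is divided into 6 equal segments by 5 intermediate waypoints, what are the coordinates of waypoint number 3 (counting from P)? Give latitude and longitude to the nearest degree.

≈ lat 37°N, lon 23°E

Convert each endpoint to a unit vector on the sphere (x = cos φ cos λ, y = cos φ sin λ, z = sin φ).
The central angle between the endpoints is δ = arccos(p₁·p₂) ≈ 1.469 rad (84.1°).
Interpolate at f = 3/6 with slerp weights a = sin((1−f)δ)/sin δ ≈ 0.674, b = sin(fδ)/sin δ ≈ 0.674.
p = a·p₁ + b·p₂ ≈ (0.739, 0.315, 0.595); φ = arcsin(p_z) ≈ 36.50°, λ = atan2(p_y, p_x) ≈ 23.09°.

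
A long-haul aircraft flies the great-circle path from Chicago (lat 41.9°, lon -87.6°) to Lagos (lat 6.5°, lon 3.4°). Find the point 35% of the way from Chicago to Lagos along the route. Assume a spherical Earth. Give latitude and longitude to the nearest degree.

The haversine formula gives a central angle δ ≈ 1.508 rad (86.4°) between the endpoints.
Interpolate at f = 0.35 with slerp weights a = sin((1−f)δ)/sin δ ≈ 0.832, b = sin(fδ)/sin δ ≈ 0.505.
p = a·p₁ + b·p₂ ≈ (0.526, -0.589, 0.613); φ = arcsin(p_z) ≈ 37.80°, λ = atan2(p_y, p_x) ≈ -48.22°.

≈ lat 38°, lon -48°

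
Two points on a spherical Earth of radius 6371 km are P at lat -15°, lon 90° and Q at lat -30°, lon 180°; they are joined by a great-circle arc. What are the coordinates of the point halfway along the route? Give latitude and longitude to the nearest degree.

From cos δ = sin φ₁ sin φ₂ + cos φ₁ cos φ₂ cos Δλ, the central angle is δ ≈ 1.441 rad (82.6°).
Interpolate at f = 1/2 with slerp weights a = sin((1−f)δ)/sin δ ≈ 0.665, b = sin(fδ)/sin δ ≈ 0.665.
p = a·p₁ + b·p₂ ≈ (-0.576, 0.643, -0.505); φ = arcsin(p_z) ≈ -30.32°, λ = atan2(p_y, p_x) ≈ 131.88°.

≈ lat -30°, lon 132°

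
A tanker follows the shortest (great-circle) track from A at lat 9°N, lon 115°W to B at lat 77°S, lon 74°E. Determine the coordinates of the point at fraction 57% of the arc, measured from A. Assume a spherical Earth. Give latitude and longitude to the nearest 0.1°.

≈ lat 54.7°S, lon 118.4°W

Convert each endpoint to a unit vector on the sphere (x = cos φ cos λ, y = cos φ sin λ, z = sin φ).
The central angle between the endpoints is δ = arccos(p₁·p₂) ≈ 1.952 rad (111.8°).
Interpolate at f = 0.57 with slerp weights a = sin((1−f)δ)/sin δ ≈ 0.802, b = sin(fδ)/sin δ ≈ 0.966.
p = a·p₁ + b·p₂ ≈ (-0.275, -0.509, -0.816); φ = arcsin(p_z) ≈ -54.68°, λ = atan2(p_y, p_x) ≈ -118.37°.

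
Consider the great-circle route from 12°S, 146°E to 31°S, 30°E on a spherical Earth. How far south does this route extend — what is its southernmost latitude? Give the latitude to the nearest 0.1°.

The great circle lies in the plane with unit normal n̂ = (p₁ × p₂)/|p₁ × p₂|.
Here n̂_z ≈ -0.781; the vertex latitude is φ_max = arccos|n̂_z| ≈ 38.7°.

≈ 38.7°S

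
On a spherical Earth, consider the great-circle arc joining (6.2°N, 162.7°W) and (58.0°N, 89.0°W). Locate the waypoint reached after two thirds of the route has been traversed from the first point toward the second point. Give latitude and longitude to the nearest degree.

≈ (46°N, 127°W)

From cos δ = sin φ₁ sin φ₂ + cos φ₁ cos φ₂ cos Δλ, the central angle is δ ≈ 1.329 rad (76.1°).
Interpolate at f = 2/3 with slerp weights a = sin((1−f)δ)/sin δ ≈ 0.441, b = sin(fδ)/sin δ ≈ 0.798.
p = a·p₁ + b·p₂ ≈ (-0.412, -0.553, 0.724); φ = arcsin(p_z) ≈ 46.40°, λ = atan2(p_y, p_x) ≈ -126.66°.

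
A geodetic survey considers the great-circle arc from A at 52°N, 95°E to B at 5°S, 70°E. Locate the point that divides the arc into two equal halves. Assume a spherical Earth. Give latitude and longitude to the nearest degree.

≈ 24°N, 80°E

Convert each endpoint to a unit vector on the sphere (x = cos φ cos λ, y = cos φ sin λ, z = sin φ).
The central angle between the endpoints is δ = arccos(p₁·p₂) ≈ 1.062 rad (60.8°).
Interpolate at f = 1/2 with slerp weights a = sin((1−f)δ)/sin δ ≈ 0.580, b = sin(fδ)/sin δ ≈ 0.580.
p = a·p₁ + b·p₂ ≈ (0.166, 0.898, 0.406); φ = arcsin(p_z) ≈ 23.98°, λ = atan2(p_y, p_x) ≈ 79.50°.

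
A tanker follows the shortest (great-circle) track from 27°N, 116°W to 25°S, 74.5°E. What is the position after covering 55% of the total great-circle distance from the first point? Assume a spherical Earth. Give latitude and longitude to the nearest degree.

≈ 7°N, 146°E

Convert each endpoint to a unit vector on the sphere (x = cos φ cos λ, y = cos φ sin λ, z = sin φ).
The central angle between the endpoints is δ = arccos(p₁·p₂) ≈ 2.973 rad (170.4°).
Interpolate at f = 0.55 with slerp weights a = sin((1−f)δ)/sin δ ≈ 5.808, b = sin(fδ)/sin δ ≈ 5.957.
p = a·p₁ + b·p₂ ≈ (-0.826, 0.551, 0.119); φ = arcsin(p_z) ≈ 6.86°, λ = atan2(p_y, p_x) ≈ 146.29°.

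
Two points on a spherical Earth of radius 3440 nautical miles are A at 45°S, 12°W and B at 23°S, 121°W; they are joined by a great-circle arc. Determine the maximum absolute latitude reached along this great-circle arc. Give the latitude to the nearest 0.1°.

The great circle lies in the plane with unit normal n̂ = (p₁ × p₂)/|p₁ × p₂|.
Here n̂_z ≈ -0.617; the vertex latitude is φ_max = arccos|n̂_z| ≈ 51.9°.

≈ 51.9°S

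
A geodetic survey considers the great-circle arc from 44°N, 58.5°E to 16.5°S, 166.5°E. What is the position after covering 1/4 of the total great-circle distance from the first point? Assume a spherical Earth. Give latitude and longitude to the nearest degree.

Convert each endpoint to a unit vector on the sphere (x = cos φ cos λ, y = cos φ sin λ, z = sin φ).
The central angle between the endpoints is δ = arccos(p₁·p₂) ≈ 1.994 rad (114.2°).
Interpolate at f = 1/4 with slerp weights a = sin((1−f)δ)/sin δ ≈ 1.093, b = sin(fδ)/sin δ ≈ 0.524.
p = a·p₁ + b·p₂ ≈ (-0.078, 0.788, 0.611); φ = arcsin(p_z) ≈ 37.64°, λ = atan2(p_y, p_x) ≈ 95.64°.

≈ 38°N, 96°E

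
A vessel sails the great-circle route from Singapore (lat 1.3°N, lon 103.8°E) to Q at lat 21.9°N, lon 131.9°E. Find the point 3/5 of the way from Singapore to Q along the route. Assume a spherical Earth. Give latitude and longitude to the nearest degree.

≈ lat 14°N, lon 120°E

From cos δ = sin φ₁ sin φ₂ + cos φ₁ cos φ₂ cos Δλ, the central angle is δ ≈ 0.598 rad (34.2°).
Interpolate at f = 3/5 with slerp weights a = sin((1−f)δ)/sin δ ≈ 0.421, b = sin(fδ)/sin δ ≈ 0.624.
p = a·p₁ + b·p₂ ≈ (-0.487, 0.839, 0.242); φ = arcsin(p_z) ≈ 14.01°, λ = atan2(p_y, p_x) ≈ 120.12°.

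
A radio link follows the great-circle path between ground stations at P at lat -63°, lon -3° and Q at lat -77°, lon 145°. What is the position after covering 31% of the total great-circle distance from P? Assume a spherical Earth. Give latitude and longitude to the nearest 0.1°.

≈ lat -74.6°, lon 5.6°

Write both endpoints as unit vectors p₁, p₂ with components (cos φ cos λ, cos φ sin λ, sin φ).
The central angle between the endpoints is δ = arccos(p₁·p₂) ≈ 0.674 rad (38.6°).
Interpolate at f = 0.31 with slerp weights a = sin((1−f)δ)/sin δ ≈ 0.719, b = sin(fδ)/sin δ ≈ 0.332.
p = a·p₁ + b·p₂ ≈ (0.265, 0.026, -0.964); φ = arcsin(p_z) ≈ -74.59°, λ = atan2(p_y, p_x) ≈ 5.57°.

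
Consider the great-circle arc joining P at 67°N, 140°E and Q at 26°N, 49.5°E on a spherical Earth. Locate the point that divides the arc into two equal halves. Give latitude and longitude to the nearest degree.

≈ 54°N, 73°E

Convert each endpoint to a unit vector on the sphere (x = cos φ cos λ, y = cos φ sin λ, z = sin φ).
The central angle between the endpoints is δ = arccos(p₁·p₂) ≈ 1.159 rad (66.4°).
Interpolate at f = 1/2 with slerp weights a = sin((1−f)δ)/sin δ ≈ 0.598, b = sin(fδ)/sin δ ≈ 0.598.
p = a·p₁ + b·p₂ ≈ (0.170, 0.558, 0.812); φ = arcsin(p_z) ≈ 54.29°, λ = atan2(p_y, p_x) ≈ 73.07°.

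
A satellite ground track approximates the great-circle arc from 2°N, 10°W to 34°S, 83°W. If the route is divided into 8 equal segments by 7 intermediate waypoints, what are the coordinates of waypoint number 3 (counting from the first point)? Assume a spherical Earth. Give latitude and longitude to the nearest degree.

Convert each endpoint to a unit vector on the sphere (x = cos φ cos λ, y = cos φ sin λ, z = sin φ).
The central angle between the endpoints is δ = arccos(p₁·p₂) ≈ 1.346 rad (77.1°).
Interpolate at f = 3/8 with slerp weights a = sin((1−f)δ)/sin δ ≈ 0.765, b = sin(fδ)/sin δ ≈ 0.496.
p = a·p₁ + b·p₂ ≈ (0.803, -0.541, -0.251); φ = arcsin(p_z) ≈ -14.52°, λ = atan2(p_y, p_x) ≈ -33.97°.

≈ 15°S, 34°W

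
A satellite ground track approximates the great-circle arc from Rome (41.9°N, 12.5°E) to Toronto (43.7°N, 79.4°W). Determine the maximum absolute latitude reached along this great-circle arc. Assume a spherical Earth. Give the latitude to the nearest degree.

≈ 53°N

The great circle lies in the plane with unit normal n̂ = (p₁ × p₂)/|p₁ × p₂|.
Here n̂_z ≈ -0.600; the vertex latitude is φ_max = arccos|n̂_z| ≈ 53.1°.
Check via Clairaut: cos φ_max = |cos φ₁| · sin C = cos(41.9°)·sin(53.7°) ≈ 0.600, again giving ≈ 53.1°.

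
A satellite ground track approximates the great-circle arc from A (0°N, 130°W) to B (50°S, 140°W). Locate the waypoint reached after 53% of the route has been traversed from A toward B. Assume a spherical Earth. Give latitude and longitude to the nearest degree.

Convert each endpoint to a unit vector on the sphere (x = cos φ cos λ, y = cos φ sin λ, z = sin φ).
The central angle between the endpoints is δ = arccos(p₁·p₂) ≈ 0.885 rad (50.7°).
Interpolate at f = 0.53 with slerp weights a = sin((1−f)δ)/sin δ ≈ 0.522, b = sin(fδ)/sin δ ≈ 0.584.
p = a·p₁ + b·p₂ ≈ (-0.623, -0.641, -0.447); φ = arcsin(p_z) ≈ -26.58°, λ = atan2(p_y, p_x) ≈ -134.18°.

≈ (27°S, 134°W)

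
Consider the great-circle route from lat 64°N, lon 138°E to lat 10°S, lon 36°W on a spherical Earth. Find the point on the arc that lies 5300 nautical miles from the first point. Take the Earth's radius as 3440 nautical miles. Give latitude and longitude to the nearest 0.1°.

The haversine formula gives a central angle δ ≈ 2.196 rad (125.8°) between the endpoints. The total great-circle distance is δ·R ≈ 2.196 × 3440 ≈ 7555 nmi, so the target fraction is f = 5300/7555 ≈ 0.702.
Interpolate at f ≈ 0.702 with slerp weights a = sin((1−f)δ)/sin δ ≈ 0.752, b = sin(fδ)/sin δ ≈ 1.233.
p = a·p₁ + b·p₂ ≈ (0.737, -0.493, 0.462); φ = arcsin(p_z) ≈ 27.50°, λ = atan2(p_y, p_x) ≈ -33.77°.

≈ lat 27.5°N, lon 33.8°W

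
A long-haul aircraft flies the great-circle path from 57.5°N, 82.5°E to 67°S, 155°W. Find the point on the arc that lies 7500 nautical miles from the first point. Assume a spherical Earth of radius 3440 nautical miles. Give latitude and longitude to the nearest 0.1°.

≈ 52.0°S, 156.2°E

The haversine formula gives a central angle δ ≈ 2.666 rad (152.8°) between the endpoints. The total great-circle distance is δ·R ≈ 2.666 × 3440 ≈ 9172 nmi, so the target fraction is f = 7500/9172 ≈ 0.818.
Interpolate at f ≈ 0.818 with slerp weights a = sin((1−f)δ)/sin δ ≈ 1.021, b = sin(fδ)/sin δ ≈ 1.792.
p = a·p₁ + b·p₂ ≈ (-0.563, 0.248, -0.788); φ = arcsin(p_z) ≈ -52.04°, λ = atan2(p_y, p_x) ≈ 156.23°.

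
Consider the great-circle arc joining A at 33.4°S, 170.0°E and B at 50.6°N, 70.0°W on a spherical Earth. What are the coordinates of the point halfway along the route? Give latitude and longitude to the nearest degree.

≈ 16°N, 143°W

Write both endpoints as unit vectors p₁, p₂ with components (cos φ cos λ, cos φ sin λ, sin φ).
The central angle between the endpoints is δ = arccos(p₁·p₂) ≈ 2.333 rad (133.7°).
Interpolate at f = 1/2 with slerp weights a = sin((1−f)δ)/sin δ ≈ 1.271, b = sin(fδ)/sin δ ≈ 1.271.
p = a·p₁ + b·p₂ ≈ (-0.769, -0.574, 0.282); φ = arcsin(p_z) ≈ 16.40°, λ = atan2(p_y, p_x) ≈ -143.27°.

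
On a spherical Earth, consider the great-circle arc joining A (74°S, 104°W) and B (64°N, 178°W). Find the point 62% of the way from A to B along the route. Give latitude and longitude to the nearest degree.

≈ (11°N, 154°W)

Convert each endpoint to a unit vector on the sphere (x = cos φ cos λ, y = cos φ sin λ, z = sin φ).
The central angle between the endpoints is δ = arccos(p₁·p₂) ≈ 2.551 rad (146.2°).
Interpolate at f = 0.62 with slerp weights a = sin((1−f)δ)/sin δ ≈ 1.481, b = sin(fδ)/sin δ ≈ 1.796.
p = a·p₁ + b·p₂ ≈ (-0.886, -0.424, 0.191); φ = arcsin(p_z) ≈ 10.99°, λ = atan2(p_y, p_x) ≈ -154.44°.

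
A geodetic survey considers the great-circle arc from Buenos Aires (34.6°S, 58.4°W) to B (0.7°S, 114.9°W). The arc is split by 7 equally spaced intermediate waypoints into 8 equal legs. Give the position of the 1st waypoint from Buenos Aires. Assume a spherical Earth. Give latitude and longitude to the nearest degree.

The haversine formula gives a central angle δ ≈ 1.091 rad (62.5°) between the endpoints.
Interpolate at f = 1/8 with slerp weights a = sin((1−f)δ)/sin δ ≈ 0.920, b = sin(fδ)/sin δ ≈ 0.153.
p = a·p₁ + b·p₂ ≈ (0.332, -0.784, -0.524); φ = arcsin(p_z) ≈ -31.62°, λ = atan2(p_y, p_x) ≈ -67.03°.

≈ (32°S, 67°W)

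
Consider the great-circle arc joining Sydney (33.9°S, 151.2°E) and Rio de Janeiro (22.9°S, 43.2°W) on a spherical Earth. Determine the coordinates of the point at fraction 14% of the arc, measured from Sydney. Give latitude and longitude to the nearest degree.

Convert each endpoint to a unit vector on the sphere (x = cos φ cos λ, y = cos φ sin λ, z = sin φ).
The central angle between the endpoints is δ = arccos(p₁·p₂) ≈ 2.122 rad (121.6°).
Interpolate at f = 0.14 with slerp weights a = sin((1−f)δ)/sin δ ≈ 1.136, b = sin(fδ)/sin δ ≈ 0.344.
p = a·p₁ + b·p₂ ≈ (-0.596, 0.238, -0.767); φ = arcsin(p_z) ≈ -50.11°, λ = atan2(p_y, p_x) ≈ 158.25°.

≈ (50°S, 158°E)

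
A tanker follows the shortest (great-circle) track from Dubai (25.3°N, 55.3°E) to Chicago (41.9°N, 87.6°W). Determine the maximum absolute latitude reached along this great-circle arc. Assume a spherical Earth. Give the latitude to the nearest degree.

≈ 65°N

The great circle lies in the plane with unit normal n̂ = (p₁ × p₂)/|p₁ × p₂|.
Here n̂_z ≈ -0.419; the vertex latitude is φ_max = arccos|n̂_z| ≈ 65.2°.
Check via Clairaut: cos φ_max = |cos φ₁| · sin C = cos(25.3°)·sin(27.6°) ≈ 0.419, again giving ≈ 65.2°.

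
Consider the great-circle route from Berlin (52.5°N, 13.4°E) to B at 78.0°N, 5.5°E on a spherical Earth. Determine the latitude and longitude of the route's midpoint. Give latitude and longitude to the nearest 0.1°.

Convert each endpoint to a unit vector on the sphere (x = cos φ cos λ, y = cos φ sin λ, z = sin φ).
The central angle between the endpoints is δ = arccos(p₁·p₂) ≈ 0.448 rad (25.7°).
Interpolate at f = 1/2 with slerp weights a = sin((1−f)δ)/sin δ ≈ 0.513, b = sin(fδ)/sin δ ≈ 0.513.
p = a·p₁ + b·p₂ ≈ (0.410, 0.083, 0.908); φ = arcsin(p_z) ≈ 65.29°, λ = atan2(p_y, p_x) ≈ 11.39°.

≈ 65.3°N, 11.4°E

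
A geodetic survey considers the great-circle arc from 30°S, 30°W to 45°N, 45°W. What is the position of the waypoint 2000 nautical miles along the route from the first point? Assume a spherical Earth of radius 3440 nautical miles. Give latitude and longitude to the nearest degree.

Convert each endpoint to a unit vector on the sphere (x = cos φ cos λ, y = cos φ sin λ, z = sin φ).
The central angle between the endpoints is δ = arccos(p₁·p₂) ≈ 1.331 rad (76.2°). The total great-circle distance is δ·R ≈ 1.331 × 3440 ≈ 4577 nmi, so the target fraction is f = 2000/4577 ≈ 0.437.
Interpolate at f ≈ 0.437 with slerp weights a = sin((1−f)δ)/sin δ ≈ 0.701, b = sin(fδ)/sin δ ≈ 0.565.
p = a·p₁ + b·p₂ ≈ (0.809, -0.586, 0.049); φ = arcsin(p_z) ≈ 2.82°, λ = atan2(p_y, p_x) ≈ -35.95°.

≈ 3°N, 36°W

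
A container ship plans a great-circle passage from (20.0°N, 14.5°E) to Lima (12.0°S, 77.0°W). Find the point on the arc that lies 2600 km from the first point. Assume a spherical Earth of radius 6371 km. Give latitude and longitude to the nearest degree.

≈ (14°N, 9°W)

Convert each endpoint to a unit vector on the sphere (x = cos φ cos λ, y = cos φ sin λ, z = sin φ).
The central angle between the endpoints is δ = arccos(p₁·p₂) ≈ 1.666 rad (95.5°). The total great-circle distance is δ·R ≈ 1.666 × 6371 ≈ 10615 km, so the target fraction is f = 2600/10615 ≈ 0.245.
Interpolate at f ≈ 0.245 with slerp weights a = sin((1−f)δ)/sin δ ≈ 0.956, b = sin(fδ)/sin δ ≈ 0.399.
p = a·p₁ + b·p₂ ≈ (0.957, -0.155, 0.244); φ = arcsin(p_z) ≈ 14.12°, λ = atan2(p_y, p_x) ≈ -9.20°.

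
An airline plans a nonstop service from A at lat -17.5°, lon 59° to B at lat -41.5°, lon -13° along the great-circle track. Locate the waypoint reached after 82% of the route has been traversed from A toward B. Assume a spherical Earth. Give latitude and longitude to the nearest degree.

≈ lat -41°, lon 3°

Write both endpoints as unit vectors p₁, p₂ with components (cos φ cos λ, cos φ sin λ, sin φ).
The central angle between the endpoints is δ = arccos(p₁·p₂) ≈ 1.137 rad (65.2°).
Interpolate at f = 0.82 with slerp weights a = sin((1−f)δ)/sin δ ≈ 0.224, b = sin(fδ)/sin δ ≈ 0.885.
p = a·p₁ + b·p₂ ≈ (0.756, 0.034, -0.654); φ = arcsin(p_z) ≈ -40.83°, λ = atan2(p_y, p_x) ≈ 2.58°.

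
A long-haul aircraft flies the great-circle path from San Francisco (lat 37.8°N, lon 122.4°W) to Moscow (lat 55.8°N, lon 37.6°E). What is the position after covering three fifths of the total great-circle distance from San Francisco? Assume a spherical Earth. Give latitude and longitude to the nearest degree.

Write both endpoints as unit vectors p₁, p₂ with components (cos φ cos λ, cos φ sin λ, sin φ).
The central angle between the endpoints is δ = arccos(p₁·p₂) ≈ 1.481 rad (84.9°).
Interpolate at f = 3/5 with slerp weights a = sin((1−f)δ)/sin δ ≈ 0.561, b = sin(fδ)/sin δ ≈ 0.779.
p = a·p₁ + b·p₂ ≈ (0.110, -0.107, 0.988); φ = arcsin(p_z) ≈ 81.20°, λ = atan2(p_y, p_x) ≈ -44.22°.

≈ lat 81°N, lon 44°W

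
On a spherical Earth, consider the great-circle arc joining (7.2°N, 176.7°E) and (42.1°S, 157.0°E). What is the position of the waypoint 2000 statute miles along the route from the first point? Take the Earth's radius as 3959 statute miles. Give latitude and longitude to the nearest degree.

≈ (20°S, 167°E)

Write both endpoints as unit vectors p₁, p₂ with components (cos φ cos λ, cos φ sin λ, sin φ).
The central angle between the endpoints is δ = arccos(p₁·p₂) ≈ 0.916 rad (52.5°). The total great-circle distance is δ·R ≈ 0.916 × 3959 ≈ 3626 mi, so the target fraction is f = 2000/3626 ≈ 0.552.
Interpolate at f ≈ 0.552 with slerp weights a = sin((1−f)δ)/sin δ ≈ 0.503, b = sin(fδ)/sin δ ≈ 0.610.
p = a·p₁ + b·p₂ ≈ (-0.915, 0.206, -0.346); φ = arcsin(p_z) ≈ -20.24°, λ = atan2(p_y, p_x) ≈ 167.34°.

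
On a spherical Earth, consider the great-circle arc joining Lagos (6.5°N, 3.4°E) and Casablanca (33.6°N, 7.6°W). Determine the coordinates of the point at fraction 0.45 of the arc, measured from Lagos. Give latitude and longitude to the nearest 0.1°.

≈ (18.8°N, 1.1°W)

Convert each endpoint to a unit vector on the sphere (x = cos φ cos λ, y = cos φ sin λ, z = sin φ).
The central angle between the endpoints is δ = arccos(p₁·p₂) ≈ 0.505 rad (29.0°).
Interpolate at f = 0.45 with slerp weights a = sin((1−f)δ)/sin δ ≈ 0.567, b = sin(fδ)/sin δ ≈ 0.466.
p = a·p₁ + b·p₂ ≈ (0.947, -0.018, 0.322); φ = arcsin(p_z) ≈ 18.78°, λ = atan2(p_y, p_x) ≈ -1.08°.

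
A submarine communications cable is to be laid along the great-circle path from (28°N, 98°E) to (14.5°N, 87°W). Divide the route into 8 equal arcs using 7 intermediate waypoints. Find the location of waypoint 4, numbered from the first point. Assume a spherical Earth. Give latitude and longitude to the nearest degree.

≈ (81°N, 128°W)

From cos δ = sin φ₁ sin φ₂ + cos φ₁ cos φ₂ cos Δλ, the central angle is δ ≈ 2.395 rad (137.2°).
Interpolate at f = 4/8 with slerp weights a = sin((1−f)δ)/sin δ ≈ 1.371, b = sin(fδ)/sin δ ≈ 1.371.
p = a·p₁ + b·p₂ ≈ (-0.099, -0.127, 0.987); φ = arcsin(p_z) ≈ 80.74°, λ = atan2(p_y, p_x) ≈ -127.99°.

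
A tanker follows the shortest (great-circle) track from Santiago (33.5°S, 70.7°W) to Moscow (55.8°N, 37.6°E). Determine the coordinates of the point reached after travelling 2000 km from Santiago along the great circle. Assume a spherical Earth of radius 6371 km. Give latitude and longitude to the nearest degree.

The haversine formula gives a central angle δ ≈ 2.219 rad (127.1°) between the endpoints. The total great-circle distance is δ·R ≈ 2.219 × 6371 ≈ 14137 km, so the target fraction is f = 2000/14137 ≈ 0.141.
Interpolate at f ≈ 0.141 with slerp weights a = sin((1−f)δ)/sin δ ≈ 1.185, b = sin(fδ)/sin δ ≈ 0.387.
p = a·p₁ + b·p₂ ≈ (0.499, -0.800, -0.334); φ = arcsin(p_z) ≈ -19.49°, λ = atan2(p_y, p_x) ≈ -58.03°.

≈ 19°S, 58°W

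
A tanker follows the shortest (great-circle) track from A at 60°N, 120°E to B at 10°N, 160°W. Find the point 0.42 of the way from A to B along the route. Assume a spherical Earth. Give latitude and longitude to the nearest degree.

≈ 46°N, 169°E

The haversine formula gives a central angle δ ≈ 1.333 rad (76.4°) between the endpoints.
Interpolate at f = 0.42 with slerp weights a = sin((1−f)δ)/sin δ ≈ 0.719, b = sin(fδ)/sin δ ≈ 0.546.
p = a·p₁ + b·p₂ ≈ (-0.685, 0.127, 0.717); φ = arcsin(p_z) ≈ 45.82°, λ = atan2(p_y, p_x) ≈ 169.49°.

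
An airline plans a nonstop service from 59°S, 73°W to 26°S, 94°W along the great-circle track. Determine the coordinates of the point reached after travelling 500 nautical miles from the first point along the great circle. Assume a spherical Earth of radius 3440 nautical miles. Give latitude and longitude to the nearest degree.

≈ 52°S, 80°W

From cos δ = sin φ₁ sin φ₂ + cos φ₁ cos φ₂ cos Δλ, the central angle is δ ≈ 0.630 rad (36.1°). The total great-circle distance is δ·R ≈ 0.630 × 3440 ≈ 2168 nmi, so the target fraction is f = 500/2168 ≈ 0.231.
Interpolate at f ≈ 0.231 with slerp weights a = sin((1−f)δ)/sin δ ≈ 0.791, b = sin(fδ)/sin δ ≈ 0.246.
p = a·p₁ + b·p₂ ≈ (0.104, -0.610, -0.786); φ = arcsin(p_z) ≈ -51.78°, λ = atan2(p_y, p_x) ≈ -80.35°.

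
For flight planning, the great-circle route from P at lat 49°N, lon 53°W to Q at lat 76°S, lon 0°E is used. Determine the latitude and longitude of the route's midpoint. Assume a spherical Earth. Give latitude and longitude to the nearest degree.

From cos δ = sin φ₁ sin φ₂ + cos φ₁ cos φ₂ cos Δλ, the central angle is δ ≈ 2.261 rad (129.6°).
Interpolate at f = 1/2 with slerp weights a = sin((1−f)δ)/sin δ ≈ 1.173, b = sin(fδ)/sin δ ≈ 1.173.
p = a·p₁ + b·p₂ ≈ (0.747, -0.615, -0.253); φ = arcsin(p_z) ≈ -14.65°, λ = atan2(p_y, p_x) ≈ -39.45°.

≈ lat 15°S, lon 39°W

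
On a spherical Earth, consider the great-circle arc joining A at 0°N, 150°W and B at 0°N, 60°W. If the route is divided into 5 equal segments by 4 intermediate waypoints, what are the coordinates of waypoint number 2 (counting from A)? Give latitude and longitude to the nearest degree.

≈ 0°N, 114°W

Convert each endpoint to a unit vector on the sphere (x = cos φ cos λ, y = cos φ sin λ, z = sin φ).
The central angle between the endpoints is δ = arccos(p₁·p₂) ≈ 1.571 rad (90.0°).
Interpolate at f = 2/5 with slerp weights a = sin((1−f)δ)/sin δ ≈ 0.809, b = sin(fδ)/sin δ ≈ 0.588.
p = a·p₁ + b·p₂ ≈ (-0.407, -0.914, 0.000); φ = arcsin(p_z) ≈ 0.00°, λ = atan2(p_y, p_x) ≈ -114.00°.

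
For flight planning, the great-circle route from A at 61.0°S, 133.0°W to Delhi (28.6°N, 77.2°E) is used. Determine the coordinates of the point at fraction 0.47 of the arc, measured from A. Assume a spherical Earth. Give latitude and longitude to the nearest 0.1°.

Convert each endpoint to a unit vector on the sphere (x = cos φ cos λ, y = cos φ sin λ, z = sin φ).
The central angle between the endpoints is δ = arccos(p₁·p₂) ≈ 2.476 rad (141.9°).
Interpolate at f = 0.47 with slerp weights a = sin((1−f)δ)/sin δ ≈ 1.566, b = sin(fδ)/sin δ ≈ 1.487.
p = a·p₁ + b·p₂ ≈ (-0.228, 0.718, -0.657); φ = arcsin(p_z) ≈ -41.10°, λ = atan2(p_y, p_x) ≈ 107.64°.

≈ 41.1°S, 107.6°E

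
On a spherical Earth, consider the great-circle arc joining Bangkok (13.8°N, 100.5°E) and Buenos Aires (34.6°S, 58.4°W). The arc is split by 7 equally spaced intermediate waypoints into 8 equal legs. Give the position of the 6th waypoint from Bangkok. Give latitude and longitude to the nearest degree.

Convert each endpoint to a unit vector on the sphere (x = cos φ cos λ, y = cos φ sin λ, z = sin φ).
The central angle between the endpoints is δ = arccos(p₁·p₂) ≈ 2.649 rad (151.8°).
Interpolate at f = 6/8 with slerp weights a = sin((1−f)δ)/sin δ ≈ 1.301, b = sin(fδ)/sin δ ≈ 1.935.
p = a·p₁ + b·p₂ ≈ (0.604, -0.114, -0.788); φ = arcsin(p_z) ≈ -52.04°, λ = atan2(p_y, p_x) ≈ -10.72°.

≈ 52°S, 11°W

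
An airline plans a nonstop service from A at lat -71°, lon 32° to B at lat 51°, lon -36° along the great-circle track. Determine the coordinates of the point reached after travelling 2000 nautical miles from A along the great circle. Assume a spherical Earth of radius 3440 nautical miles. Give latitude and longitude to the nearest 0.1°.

≈ lat -42.6°, lon -3.3°

Convert each endpoint to a unit vector on the sphere (x = cos φ cos λ, y = cos φ sin λ, z = sin φ).
The central angle between the endpoints is δ = arccos(p₁·p₂) ≈ 2.289 rad (131.2°). The total great-circle distance is δ·R ≈ 2.289 × 3440 ≈ 7874 nmi, so the target fraction is f = 2000/7874 ≈ 0.254.
Interpolate at f ≈ 0.254 with slerp weights a = sin((1−f)δ)/sin δ ≈ 1.316, b = sin(fδ)/sin δ ≈ 0.729.
p = a·p₁ + b·p₂ ≈ (0.735, -0.043, -0.677); φ = arcsin(p_z) ≈ -42.62°, λ = atan2(p_y, p_x) ≈ -3.34°.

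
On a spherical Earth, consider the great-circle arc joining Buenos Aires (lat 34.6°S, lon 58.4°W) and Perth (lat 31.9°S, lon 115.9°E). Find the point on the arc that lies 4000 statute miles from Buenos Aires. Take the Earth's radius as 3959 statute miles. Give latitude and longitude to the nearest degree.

≈ lat 85°S, lon 60°E

From cos δ = sin φ₁ sin φ₂ + cos φ₁ cos φ₂ cos Δλ, the central angle is δ ≈ 1.977 rad (113.3°). The total great-circle distance is δ·R ≈ 1.977 × 3959 ≈ 7828 mi, so the target fraction is f = 4000/7828 ≈ 0.511.
Interpolate at f ≈ 0.511 with slerp weights a = sin((1−f)δ)/sin δ ≈ 0.896, b = sin(fδ)/sin δ ≈ 0.922.
p = a·p₁ + b·p₂ ≈ (0.045, 0.076, -0.996); φ = arcsin(p_z) ≈ -84.95°, λ = atan2(p_y, p_x) ≈ 59.63°.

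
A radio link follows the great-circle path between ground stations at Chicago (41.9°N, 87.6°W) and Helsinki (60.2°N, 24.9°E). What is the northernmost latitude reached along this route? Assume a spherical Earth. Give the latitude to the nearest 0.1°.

The great circle lies in the plane with unit normal n̂ = (p₁ × p₂)/|p₁ × p₂|.
Here n̂_z ≈ +0.380; the vertex latitude is φ_max = arccos|n̂_z| ≈ 67.7°.
Check via Clairaut: cos φ_max = |cos φ₁| · sin C = cos(41.9°)·sin(30.7°) ≈ 0.380, again giving ≈ 67.7°.

≈ 67.7°N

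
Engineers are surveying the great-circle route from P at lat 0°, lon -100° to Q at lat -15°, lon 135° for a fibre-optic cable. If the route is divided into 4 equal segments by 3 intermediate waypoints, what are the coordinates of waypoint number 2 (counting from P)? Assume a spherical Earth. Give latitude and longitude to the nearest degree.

Convert each endpoint to a unit vector on the sphere (x = cos φ cos λ, y = cos φ sin λ, z = sin φ).
The central angle between the endpoints is δ = arccos(p₁·p₂) ≈ 2.158 rad (123.6°).
Interpolate at f = 2/4 with slerp weights a = sin((1−f)δ)/sin δ ≈ 1.059, b = sin(fδ)/sin δ ≈ 1.059.
p = a·p₁ + b·p₂ ≈ (-0.907, -0.320, -0.274); φ = arcsin(p_z) ≈ -15.91°, λ = atan2(p_y, p_x) ≈ -160.59°.

≈ lat -16°, lon -161°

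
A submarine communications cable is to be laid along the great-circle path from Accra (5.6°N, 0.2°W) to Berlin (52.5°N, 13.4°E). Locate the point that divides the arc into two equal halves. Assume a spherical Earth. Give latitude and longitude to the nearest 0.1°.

≈ (29.2°N, 5.0°E)

The haversine formula gives a central angle δ ≈ 0.842 rad (48.2°) between the endpoints.
Interpolate at f = 1/2 with slerp weights a = sin((1−f)δ)/sin δ ≈ 0.548, b = sin(fδ)/sin δ ≈ 0.548.
p = a·p₁ + b·p₂ ≈ (0.870, 0.075, 0.488); φ = arcsin(p_z) ≈ 29.21°, λ = atan2(p_y, p_x) ≈ 4.95°.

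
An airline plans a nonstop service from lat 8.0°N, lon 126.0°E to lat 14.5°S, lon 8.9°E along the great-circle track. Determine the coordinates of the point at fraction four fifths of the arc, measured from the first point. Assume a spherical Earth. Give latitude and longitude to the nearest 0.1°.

≈ lat 12.7°S, lon 33.1°E

Write both endpoints as unit vectors p₁, p₂ with components (cos φ cos λ, cos φ sin λ, sin φ).
The central angle between the endpoints is δ = arccos(p₁·p₂) ≈ 2.062 rad (118.1°).
Interpolate at f = 4/5 with slerp weights a = sin((1−f)δ)/sin δ ≈ 0.455, b = sin(fδ)/sin δ ≈ 1.131.
p = a·p₁ + b·p₂ ≈ (0.817, 0.533, -0.220); φ = arcsin(p_z) ≈ -12.70°, λ = atan2(p_y, p_x) ≈ 33.15°.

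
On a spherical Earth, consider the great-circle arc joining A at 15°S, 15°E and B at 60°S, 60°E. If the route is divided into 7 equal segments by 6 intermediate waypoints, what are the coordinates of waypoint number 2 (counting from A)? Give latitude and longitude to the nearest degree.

≈ 29°S, 23°E

Write both endpoints as unit vectors p₁, p₂ with components (cos φ cos λ, cos φ sin λ, sin φ).
The central angle between the endpoints is δ = arccos(p₁·p₂) ≈ 0.970 rad (55.6°).
Interpolate at f = 2/7 with slerp weights a = sin((1−f)δ)/sin δ ≈ 0.774, b = sin(fδ)/sin δ ≈ 0.332.
p = a·p₁ + b·p₂ ≈ (0.805, 0.337, -0.488); φ = arcsin(p_z) ≈ -29.18°, λ = atan2(p_y, p_x) ≈ 22.72°.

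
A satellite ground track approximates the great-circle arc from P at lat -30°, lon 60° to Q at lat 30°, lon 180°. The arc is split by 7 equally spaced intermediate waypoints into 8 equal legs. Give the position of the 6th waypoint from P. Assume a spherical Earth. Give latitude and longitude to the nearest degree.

From cos δ = sin φ₁ sin φ₂ + cos φ₁ cos φ₂ cos Δλ, the central angle is δ ≈ 2.246 rad (128.7°).
Interpolate at f = 6/8 with slerp weights a = sin((1−f)δ)/sin δ ≈ 0.682, b = sin(fδ)/sin δ ≈ 1.273.
p = a·p₁ + b·p₂ ≈ (-0.807, 0.512, 0.295); φ = arcsin(p_z) ≈ 17.18°, λ = atan2(p_y, p_x) ≈ 147.63°.

≈ lat 17°, lon 148°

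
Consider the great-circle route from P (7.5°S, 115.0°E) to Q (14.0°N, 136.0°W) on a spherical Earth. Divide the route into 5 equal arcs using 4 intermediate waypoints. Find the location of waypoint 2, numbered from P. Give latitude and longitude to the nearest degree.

The haversine formula gives a central angle δ ≈ 1.923 rad (110.2°) between the endpoints.
Interpolate at f = 2/5 with slerp weights a = sin((1−f)δ)/sin δ ≈ 0.974, b = sin(fδ)/sin δ ≈ 0.741.
p = a·p₁ + b·p₂ ≈ (-0.925, 0.376, 0.052); φ = arcsin(p_z) ≈ 2.99°, λ = atan2(p_y, p_x) ≈ 157.90°.

≈ (3°N, 158°E)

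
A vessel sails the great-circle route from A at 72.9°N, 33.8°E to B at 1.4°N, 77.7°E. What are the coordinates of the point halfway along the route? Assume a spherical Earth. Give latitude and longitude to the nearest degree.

≈ 39°N, 68°E

Convert each endpoint to a unit vector on the sphere (x = cos φ cos λ, y = cos φ sin λ, z = sin φ).
The central angle between the endpoints is δ = arccos(p₁·p₂) ≈ 1.333 rad (76.4°).
Interpolate at f = 1/2 with slerp weights a = sin((1−f)δ)/sin δ ≈ 0.636, b = sin(fδ)/sin δ ≈ 0.636.
p = a·p₁ + b·p₂ ≈ (0.291, 0.726, 0.624); φ = arcsin(p_z) ≈ 38.58°, λ = atan2(p_y, p_x) ≈ 68.15°.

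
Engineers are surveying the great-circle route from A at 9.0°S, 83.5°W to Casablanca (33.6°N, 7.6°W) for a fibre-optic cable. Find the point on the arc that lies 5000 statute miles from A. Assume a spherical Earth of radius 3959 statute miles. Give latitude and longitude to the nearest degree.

≈ 30°N, 20°W

Convert each endpoint to a unit vector on the sphere (x = cos φ cos λ, y = cos φ sin λ, z = sin φ).
The central angle between the endpoints is δ = arccos(p₁·p₂) ≈ 1.457 rad (83.5°). The total great-circle distance is δ·R ≈ 1.457 × 3959 ≈ 5767 mi, so the target fraction is f = 5000/5767 ≈ 0.867.
Interpolate at f ≈ 0.867 with slerp weights a = sin((1−f)δ)/sin δ ≈ 0.194, b = sin(fδ)/sin δ ≈ 0.959.
p = a·p₁ + b·p₂ ≈ (0.814, -0.296, 0.501); φ = arcsin(p_z) ≈ 30.03°, λ = atan2(p_y, p_x) ≈ -19.98°.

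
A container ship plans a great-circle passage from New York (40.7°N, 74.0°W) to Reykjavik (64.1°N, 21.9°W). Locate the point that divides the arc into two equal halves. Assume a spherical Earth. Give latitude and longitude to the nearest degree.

The haversine formula gives a central angle δ ≈ 0.660 rad (37.8°) between the endpoints.
Interpolate at f = 1/2 with slerp weights a = sin((1−f)δ)/sin δ ≈ 0.529, b = sin(fδ)/sin δ ≈ 0.529.
p = a·p₁ + b·p₂ ≈ (0.325, -0.471, 0.820); φ = arcsin(p_z) ≈ 55.09°, λ = atan2(p_y, p_x) ≈ -55.44°.

≈ (55°N, 55°W)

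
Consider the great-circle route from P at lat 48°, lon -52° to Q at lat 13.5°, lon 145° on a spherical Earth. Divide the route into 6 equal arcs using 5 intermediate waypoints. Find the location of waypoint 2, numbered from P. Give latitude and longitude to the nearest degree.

≈ lat 78°, lon -121°

Convert each endpoint to a unit vector on the sphere (x = cos φ cos λ, y = cos φ sin λ, z = sin φ).
The central angle between the endpoints is δ = arccos(p₁·p₂) ≈ 2.036 rad (116.7°).
Interpolate at f = 2/6 with slerp weights a = sin((1−f)δ)/sin δ ≈ 1.094, b = sin(fδ)/sin δ ≈ 0.702.
p = a·p₁ + b·p₂ ≈ (-0.109, -0.185, 0.977); φ = arcsin(p_z) ≈ 77.61°, λ = atan2(p_y, p_x) ≈ -120.53°.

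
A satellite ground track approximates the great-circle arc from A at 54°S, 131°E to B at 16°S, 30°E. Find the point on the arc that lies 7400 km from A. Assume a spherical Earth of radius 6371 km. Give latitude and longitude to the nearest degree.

From cos δ = sin φ₁ sin φ₂ + cos φ₁ cos φ₂ cos Δλ, the central angle is δ ≈ 1.455 rad (83.4°). The total great-circle distance is δ·R ≈ 1.455 × 6371 ≈ 9272 km, so the target fraction is f = 7400/9272 ≈ 0.798.
Interpolate at f ≈ 0.798 with slerp weights a = sin((1−f)δ)/sin δ ≈ 0.292, b = sin(fδ)/sin δ ≈ 0.924.
p = a·p₁ + b·p₂ ≈ (0.656, 0.573, -0.490); φ = arcsin(p_z) ≈ -29.37°, λ = atan2(p_y, p_x) ≈ 41.13°.

≈ 29°S, 41°E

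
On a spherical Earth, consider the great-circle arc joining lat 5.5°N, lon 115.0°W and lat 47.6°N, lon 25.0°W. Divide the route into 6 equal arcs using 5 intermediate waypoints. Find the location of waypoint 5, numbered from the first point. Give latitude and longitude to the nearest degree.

Convert each endpoint to a unit vector on the sphere (x = cos φ cos λ, y = cos φ sin λ, z = sin φ).
The central angle between the endpoints is δ = arccos(p₁·p₂) ≈ 1.500 rad (85.9°).
Interpolate at f = 5/6 with slerp weights a = sin((1−f)δ)/sin δ ≈ 0.248, b = sin(fδ)/sin δ ≈ 0.951.
p = a·p₁ + b·p₂ ≈ (0.477, -0.495, 0.726); φ = arcsin(p_z) ≈ 46.58°, λ = atan2(p_y, p_x) ≈ -46.05°.

≈ lat 47°N, lon 46°W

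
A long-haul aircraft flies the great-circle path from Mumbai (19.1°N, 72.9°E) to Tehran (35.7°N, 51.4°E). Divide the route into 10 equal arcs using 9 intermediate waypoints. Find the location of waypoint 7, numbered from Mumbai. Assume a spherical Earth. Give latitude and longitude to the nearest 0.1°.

From cos δ = sin φ₁ sin φ₂ + cos φ₁ cos φ₂ cos Δλ, the central angle is δ ≈ 0.440 rad (25.2°).
Interpolate at f = 7/10 with slerp weights a = sin((1−f)δ)/sin δ ≈ 0.309, b = sin(fδ)/sin δ ≈ 0.712.
p = a·p₁ + b·p₂ ≈ (0.446, 0.731, 0.516); φ = arcsin(p_z) ≈ 31.09°, λ = atan2(p_y, p_x) ≈ 58.58°.

≈ (31.1°N, 58.6°E)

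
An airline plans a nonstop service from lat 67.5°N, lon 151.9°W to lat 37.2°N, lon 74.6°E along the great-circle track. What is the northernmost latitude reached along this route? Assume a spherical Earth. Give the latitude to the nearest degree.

The great circle lies in the plane with unit normal n̂ = (p₁ × p₂)/|p₁ × p₂|.
Here n̂_z ≈ -0.236; the vertex latitude is φ_max = arccos|n̂_z| ≈ 76.4°.
Check via Clairaut: cos φ_max = |cos φ₁| · sin C = cos(67.5°)·sin(38.1°) ≈ 0.236, again giving ≈ 76.4°.

≈ 76°N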